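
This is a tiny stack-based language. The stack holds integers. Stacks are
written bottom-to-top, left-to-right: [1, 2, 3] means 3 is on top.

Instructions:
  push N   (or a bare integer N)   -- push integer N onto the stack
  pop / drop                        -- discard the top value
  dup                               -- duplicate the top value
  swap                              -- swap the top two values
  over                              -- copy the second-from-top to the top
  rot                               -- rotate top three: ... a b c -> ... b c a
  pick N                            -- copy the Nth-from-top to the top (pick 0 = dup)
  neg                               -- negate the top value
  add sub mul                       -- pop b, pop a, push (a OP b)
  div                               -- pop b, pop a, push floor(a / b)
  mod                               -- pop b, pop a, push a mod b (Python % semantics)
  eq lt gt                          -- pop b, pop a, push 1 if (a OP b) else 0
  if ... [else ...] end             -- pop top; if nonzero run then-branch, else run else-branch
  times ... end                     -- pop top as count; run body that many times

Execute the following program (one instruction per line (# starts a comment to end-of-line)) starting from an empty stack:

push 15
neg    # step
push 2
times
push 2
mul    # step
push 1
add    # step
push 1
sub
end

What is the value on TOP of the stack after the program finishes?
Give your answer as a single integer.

After 'push 15': [15]
After 'neg': [-15]
After 'push 2': [-15, 2]
After 'times': [-15]
After 'push 2': [-15, 2]
After 'mul': [-30]
After 'push 1': [-30, 1]
After 'add': [-29]
After 'push 1': [-29, 1]
After 'sub': [-30]
After 'push 2': [-30, 2]
After 'mul': [-60]
After 'push 1': [-60, 1]
After 'add': [-59]
After 'push 1': [-59, 1]
After 'sub': [-60]

Answer: -60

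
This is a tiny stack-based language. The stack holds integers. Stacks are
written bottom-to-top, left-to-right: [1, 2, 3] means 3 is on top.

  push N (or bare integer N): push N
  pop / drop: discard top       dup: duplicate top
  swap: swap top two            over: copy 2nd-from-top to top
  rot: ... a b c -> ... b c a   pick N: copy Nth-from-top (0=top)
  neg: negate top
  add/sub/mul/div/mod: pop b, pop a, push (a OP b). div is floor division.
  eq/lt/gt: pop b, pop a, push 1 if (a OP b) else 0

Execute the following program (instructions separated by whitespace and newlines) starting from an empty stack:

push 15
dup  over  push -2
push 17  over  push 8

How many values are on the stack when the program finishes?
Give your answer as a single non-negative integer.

After 'push 15': stack = [15] (depth 1)
After 'dup': stack = [15, 15] (depth 2)
After 'over': stack = [15, 15, 15] (depth 3)
After 'push -2': stack = [15, 15, 15, -2] (depth 4)
After 'push 17': stack = [15, 15, 15, -2, 17] (depth 5)
After 'over': stack = [15, 15, 15, -2, 17, -2] (depth 6)
After 'push 8': stack = [15, 15, 15, -2, 17, -2, 8] (depth 7)

Answer: 7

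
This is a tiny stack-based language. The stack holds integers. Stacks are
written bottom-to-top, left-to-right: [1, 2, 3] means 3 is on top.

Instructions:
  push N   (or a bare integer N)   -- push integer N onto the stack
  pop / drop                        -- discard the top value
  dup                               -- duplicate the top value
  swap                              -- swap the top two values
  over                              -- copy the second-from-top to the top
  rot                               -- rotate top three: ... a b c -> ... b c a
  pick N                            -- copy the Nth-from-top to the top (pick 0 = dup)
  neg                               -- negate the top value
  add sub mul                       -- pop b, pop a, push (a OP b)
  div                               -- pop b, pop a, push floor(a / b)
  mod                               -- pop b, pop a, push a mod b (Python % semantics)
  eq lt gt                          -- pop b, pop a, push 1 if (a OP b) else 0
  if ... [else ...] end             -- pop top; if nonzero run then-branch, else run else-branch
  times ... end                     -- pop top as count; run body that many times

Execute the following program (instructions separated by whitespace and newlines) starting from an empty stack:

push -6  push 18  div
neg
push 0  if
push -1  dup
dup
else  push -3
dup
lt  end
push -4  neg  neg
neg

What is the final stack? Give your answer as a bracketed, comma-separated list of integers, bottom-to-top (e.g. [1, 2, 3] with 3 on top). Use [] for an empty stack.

After 'push -6': [-6]
After 'push 18': [-6, 18]
After 'div': [-1]
After 'neg': [1]
After 'push 0': [1, 0]
After 'if': [1]
After 'push -3': [1, -3]
After 'dup': [1, -3, -3]
After 'lt': [1, 0]
After 'push -4': [1, 0, -4]
After 'neg': [1, 0, 4]
After 'neg': [1, 0, -4]
After 'neg': [1, 0, 4]

Answer: [1, 0, 4]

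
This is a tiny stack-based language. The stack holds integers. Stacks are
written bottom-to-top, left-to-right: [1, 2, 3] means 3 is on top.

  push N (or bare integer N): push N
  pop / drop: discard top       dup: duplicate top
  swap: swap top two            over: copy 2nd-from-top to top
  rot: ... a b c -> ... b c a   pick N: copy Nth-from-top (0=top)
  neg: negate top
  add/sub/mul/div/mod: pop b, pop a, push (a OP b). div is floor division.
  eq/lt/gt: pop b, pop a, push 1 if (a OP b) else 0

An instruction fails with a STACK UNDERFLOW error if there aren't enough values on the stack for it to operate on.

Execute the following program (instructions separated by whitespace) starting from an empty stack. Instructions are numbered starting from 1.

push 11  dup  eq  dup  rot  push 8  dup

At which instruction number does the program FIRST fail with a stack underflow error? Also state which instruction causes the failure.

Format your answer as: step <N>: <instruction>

Answer: step 5: rot

Derivation:
Step 1 ('push 11'): stack = [11], depth = 1
Step 2 ('dup'): stack = [11, 11], depth = 2
Step 3 ('eq'): stack = [1], depth = 1
Step 4 ('dup'): stack = [1, 1], depth = 2
Step 5 ('rot'): needs 3 value(s) but depth is 2 — STACK UNDERFLOW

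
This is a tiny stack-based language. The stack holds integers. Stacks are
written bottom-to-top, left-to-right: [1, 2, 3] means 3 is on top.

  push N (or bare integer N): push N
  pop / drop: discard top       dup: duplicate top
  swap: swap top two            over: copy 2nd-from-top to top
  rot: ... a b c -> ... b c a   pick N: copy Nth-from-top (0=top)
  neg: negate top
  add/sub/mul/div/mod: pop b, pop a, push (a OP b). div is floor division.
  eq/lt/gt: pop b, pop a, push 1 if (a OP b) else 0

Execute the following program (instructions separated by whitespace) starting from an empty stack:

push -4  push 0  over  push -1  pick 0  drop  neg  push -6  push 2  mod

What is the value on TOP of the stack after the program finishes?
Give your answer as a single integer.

After 'push -4': [-4]
After 'push 0': [-4, 0]
After 'over': [-4, 0, -4]
After 'push -1': [-4, 0, -4, -1]
After 'pick 0': [-4, 0, -4, -1, -1]
After 'drop': [-4, 0, -4, -1]
After 'neg': [-4, 0, -4, 1]
After 'push -6': [-4, 0, -4, 1, -6]
After 'push 2': [-4, 0, -4, 1, -6, 2]
After 'mod': [-4, 0, -4, 1, 0]

Answer: 0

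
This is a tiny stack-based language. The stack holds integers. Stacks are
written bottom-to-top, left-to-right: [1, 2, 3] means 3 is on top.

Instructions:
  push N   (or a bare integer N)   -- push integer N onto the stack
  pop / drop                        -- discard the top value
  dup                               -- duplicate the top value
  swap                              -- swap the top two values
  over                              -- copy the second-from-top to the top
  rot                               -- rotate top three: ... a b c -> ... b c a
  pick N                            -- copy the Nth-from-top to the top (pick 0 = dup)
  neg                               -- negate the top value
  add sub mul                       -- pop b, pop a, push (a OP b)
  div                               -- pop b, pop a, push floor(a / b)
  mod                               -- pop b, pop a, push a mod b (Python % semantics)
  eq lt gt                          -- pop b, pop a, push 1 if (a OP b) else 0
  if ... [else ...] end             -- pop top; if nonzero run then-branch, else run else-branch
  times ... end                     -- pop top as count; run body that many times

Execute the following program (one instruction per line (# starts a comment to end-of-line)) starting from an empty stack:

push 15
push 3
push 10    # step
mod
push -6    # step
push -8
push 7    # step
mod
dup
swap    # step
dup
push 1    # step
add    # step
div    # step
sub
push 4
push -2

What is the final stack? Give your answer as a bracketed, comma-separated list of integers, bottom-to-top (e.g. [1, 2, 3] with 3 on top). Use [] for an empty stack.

After 'push 15': [15]
After 'push 3': [15, 3]
After 'push 10': [15, 3, 10]
After 'mod': [15, 3]
After 'push -6': [15, 3, -6]
After 'push -8': [15, 3, -6, -8]
After 'push 7': [15, 3, -6, -8, 7]
After 'mod': [15, 3, -6, 6]
After 'dup': [15, 3, -6, 6, 6]
After 'swap': [15, 3, -6, 6, 6]
After 'dup': [15, 3, -6, 6, 6, 6]
After 'push 1': [15, 3, -6, 6, 6, 6, 1]
After 'add': [15, 3, -6, 6, 6, 7]
After 'div': [15, 3, -6, 6, 0]
After 'sub': [15, 3, -6, 6]
After 'push 4': [15, 3, -6, 6, 4]
After 'push -2': [15, 3, -6, 6, 4, -2]

Answer: [15, 3, -6, 6, 4, -2]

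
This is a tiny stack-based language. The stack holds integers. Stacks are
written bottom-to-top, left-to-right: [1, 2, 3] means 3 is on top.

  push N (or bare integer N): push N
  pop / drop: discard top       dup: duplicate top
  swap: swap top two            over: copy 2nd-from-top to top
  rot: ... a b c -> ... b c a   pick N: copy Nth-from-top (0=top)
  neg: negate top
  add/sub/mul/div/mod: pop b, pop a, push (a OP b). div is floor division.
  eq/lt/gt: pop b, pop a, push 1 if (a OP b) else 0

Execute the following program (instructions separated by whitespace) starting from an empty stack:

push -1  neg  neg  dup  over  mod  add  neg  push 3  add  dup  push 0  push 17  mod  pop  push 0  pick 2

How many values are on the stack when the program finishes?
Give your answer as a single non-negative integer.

Answer: 4

Derivation:
After 'push -1': stack = [-1] (depth 1)
After 'neg': stack = [1] (depth 1)
After 'neg': stack = [-1] (depth 1)
After 'dup': stack = [-1, -1] (depth 2)
After 'over': stack = [-1, -1, -1] (depth 3)
After 'mod': stack = [-1, 0] (depth 2)
After 'add': stack = [-1] (depth 1)
After 'neg': stack = [1] (depth 1)
After 'push 3': stack = [1, 3] (depth 2)
After 'add': stack = [4] (depth 1)
After 'dup': stack = [4, 4] (depth 2)
After 'push 0': stack = [4, 4, 0] (depth 3)
After 'push 17': stack = [4, 4, 0, 17] (depth 4)
After 'mod': stack = [4, 4, 0] (depth 3)
After 'pop': stack = [4, 4] (depth 2)
After 'push 0': stack = [4, 4, 0] (depth 3)
After 'pick 2': stack = [4, 4, 0, 4] (depth 4)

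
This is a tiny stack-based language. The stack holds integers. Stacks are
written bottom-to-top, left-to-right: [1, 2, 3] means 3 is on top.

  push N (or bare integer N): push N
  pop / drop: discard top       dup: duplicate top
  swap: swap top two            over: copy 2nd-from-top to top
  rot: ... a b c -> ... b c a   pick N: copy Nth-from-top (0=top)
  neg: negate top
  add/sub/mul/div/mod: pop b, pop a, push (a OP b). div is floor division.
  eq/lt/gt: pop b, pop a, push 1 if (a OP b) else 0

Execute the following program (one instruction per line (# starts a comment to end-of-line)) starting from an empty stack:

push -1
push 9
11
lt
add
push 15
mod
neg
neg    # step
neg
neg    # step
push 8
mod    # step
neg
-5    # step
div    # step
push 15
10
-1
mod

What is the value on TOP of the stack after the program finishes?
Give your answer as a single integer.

After 'push -1': [-1]
After 'push 9': [-1, 9]
After 'push 11': [-1, 9, 11]
After 'lt': [-1, 1]
After 'add': [0]
After 'push 15': [0, 15]
After 'mod': [0]
After 'neg': [0]
After 'neg': [0]
After 'neg': [0]
After 'neg': [0]
After 'push 8': [0, 8]
After 'mod': [0]
After 'neg': [0]
After 'push -5': [0, -5]
After 'div': [0]
After 'push 15': [0, 15]
After 'push 10': [0, 15, 10]
After 'push -1': [0, 15, 10, -1]
After 'mod': [0, 15, 0]

Answer: 0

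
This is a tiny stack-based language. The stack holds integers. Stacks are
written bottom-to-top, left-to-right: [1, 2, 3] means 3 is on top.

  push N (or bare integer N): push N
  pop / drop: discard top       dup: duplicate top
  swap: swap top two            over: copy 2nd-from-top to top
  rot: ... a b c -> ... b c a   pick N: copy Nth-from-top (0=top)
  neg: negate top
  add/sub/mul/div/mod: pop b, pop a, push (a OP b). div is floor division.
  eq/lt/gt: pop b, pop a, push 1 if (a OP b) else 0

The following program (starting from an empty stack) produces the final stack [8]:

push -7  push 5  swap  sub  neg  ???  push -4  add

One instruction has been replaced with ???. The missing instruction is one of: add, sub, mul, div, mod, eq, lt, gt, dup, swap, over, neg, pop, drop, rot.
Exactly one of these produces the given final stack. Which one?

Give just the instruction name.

Stack before ???: [-12]
Stack after ???:  [12]
The instruction that transforms [-12] -> [12] is: neg

Answer: neg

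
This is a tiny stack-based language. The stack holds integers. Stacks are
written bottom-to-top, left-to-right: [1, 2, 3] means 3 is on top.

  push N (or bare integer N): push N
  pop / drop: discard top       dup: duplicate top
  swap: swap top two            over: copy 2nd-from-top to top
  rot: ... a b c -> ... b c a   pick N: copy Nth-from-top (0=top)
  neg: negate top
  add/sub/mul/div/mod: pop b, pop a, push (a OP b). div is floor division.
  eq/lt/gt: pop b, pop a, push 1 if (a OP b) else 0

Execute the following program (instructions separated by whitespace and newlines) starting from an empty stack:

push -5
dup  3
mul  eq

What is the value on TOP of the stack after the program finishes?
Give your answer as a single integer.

After 'push -5': [-5]
After 'dup': [-5, -5]
After 'push 3': [-5, -5, 3]
After 'mul': [-5, -15]
After 'eq': [0]

Answer: 0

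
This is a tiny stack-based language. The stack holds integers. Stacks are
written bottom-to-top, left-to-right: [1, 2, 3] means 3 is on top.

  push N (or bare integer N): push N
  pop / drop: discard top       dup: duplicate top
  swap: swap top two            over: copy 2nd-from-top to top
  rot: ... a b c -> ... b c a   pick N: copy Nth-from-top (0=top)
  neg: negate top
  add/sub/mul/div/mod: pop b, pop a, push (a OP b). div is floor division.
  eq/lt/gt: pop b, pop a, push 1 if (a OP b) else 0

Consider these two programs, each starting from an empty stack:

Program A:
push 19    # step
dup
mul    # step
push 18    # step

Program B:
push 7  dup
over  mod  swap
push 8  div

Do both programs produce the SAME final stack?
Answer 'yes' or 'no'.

Program A trace:
  After 'push 19': [19]
  After 'dup': [19, 19]
  After 'mul': [361]
  After 'push 18': [361, 18]
Program A final stack: [361, 18]

Program B trace:
  After 'push 7': [7]
  After 'dup': [7, 7]
  After 'over': [7, 7, 7]
  After 'mod': [7, 0]
  After 'swap': [0, 7]
  After 'push 8': [0, 7, 8]
  After 'div': [0, 0]
Program B final stack: [0, 0]
Same: no

Answer: no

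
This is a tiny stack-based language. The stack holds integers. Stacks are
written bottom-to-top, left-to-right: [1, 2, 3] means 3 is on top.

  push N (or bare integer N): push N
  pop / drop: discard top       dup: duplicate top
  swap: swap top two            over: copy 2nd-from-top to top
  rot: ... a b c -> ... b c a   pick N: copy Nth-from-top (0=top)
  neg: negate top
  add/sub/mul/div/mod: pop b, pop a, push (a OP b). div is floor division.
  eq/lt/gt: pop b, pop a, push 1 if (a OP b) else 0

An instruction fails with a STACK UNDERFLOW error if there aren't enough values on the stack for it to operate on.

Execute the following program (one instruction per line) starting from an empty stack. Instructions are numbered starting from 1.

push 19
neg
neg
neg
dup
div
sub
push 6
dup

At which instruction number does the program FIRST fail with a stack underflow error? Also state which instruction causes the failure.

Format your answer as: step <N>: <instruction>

Answer: step 7: sub

Derivation:
Step 1 ('push 19'): stack = [19], depth = 1
Step 2 ('neg'): stack = [-19], depth = 1
Step 3 ('neg'): stack = [19], depth = 1
Step 4 ('neg'): stack = [-19], depth = 1
Step 5 ('dup'): stack = [-19, -19], depth = 2
Step 6 ('div'): stack = [1], depth = 1
Step 7 ('sub'): needs 2 value(s) but depth is 1 — STACK UNDERFLOW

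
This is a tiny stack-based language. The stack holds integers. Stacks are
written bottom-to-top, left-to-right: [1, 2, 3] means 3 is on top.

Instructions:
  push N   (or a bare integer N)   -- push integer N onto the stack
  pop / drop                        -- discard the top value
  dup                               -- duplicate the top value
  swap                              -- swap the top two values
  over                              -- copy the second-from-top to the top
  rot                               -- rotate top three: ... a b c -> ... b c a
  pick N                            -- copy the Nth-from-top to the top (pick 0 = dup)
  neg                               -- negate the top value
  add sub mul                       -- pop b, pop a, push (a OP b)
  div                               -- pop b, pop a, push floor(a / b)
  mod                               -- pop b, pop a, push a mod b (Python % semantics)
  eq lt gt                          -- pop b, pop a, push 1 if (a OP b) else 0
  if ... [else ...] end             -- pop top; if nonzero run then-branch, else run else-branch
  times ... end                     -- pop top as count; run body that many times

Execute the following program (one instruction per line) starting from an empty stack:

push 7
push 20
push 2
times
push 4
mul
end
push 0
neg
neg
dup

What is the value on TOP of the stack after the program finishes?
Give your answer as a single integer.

After 'push 7': [7]
After 'push 20': [7, 20]
After 'push 2': [7, 20, 2]
After 'times': [7, 20]
After 'push 4': [7, 20, 4]
After 'mul': [7, 80]
After 'push 4': [7, 80, 4]
After 'mul': [7, 320]
After 'push 0': [7, 320, 0]
After 'neg': [7, 320, 0]
After 'neg': [7, 320, 0]
After 'dup': [7, 320, 0, 0]

Answer: 0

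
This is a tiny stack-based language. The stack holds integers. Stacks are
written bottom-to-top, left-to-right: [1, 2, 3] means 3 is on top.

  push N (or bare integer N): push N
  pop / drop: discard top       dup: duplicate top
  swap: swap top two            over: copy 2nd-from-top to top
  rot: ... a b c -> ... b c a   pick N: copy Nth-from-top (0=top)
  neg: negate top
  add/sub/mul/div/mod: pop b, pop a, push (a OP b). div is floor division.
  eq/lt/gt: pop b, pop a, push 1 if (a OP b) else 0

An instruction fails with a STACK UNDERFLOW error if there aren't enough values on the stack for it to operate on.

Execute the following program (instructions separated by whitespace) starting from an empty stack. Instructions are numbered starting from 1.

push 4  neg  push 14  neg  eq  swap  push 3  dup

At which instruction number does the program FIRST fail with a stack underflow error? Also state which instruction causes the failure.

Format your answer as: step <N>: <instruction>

Answer: step 6: swap

Derivation:
Step 1 ('push 4'): stack = [4], depth = 1
Step 2 ('neg'): stack = [-4], depth = 1
Step 3 ('push 14'): stack = [-4, 14], depth = 2
Step 4 ('neg'): stack = [-4, -14], depth = 2
Step 5 ('eq'): stack = [0], depth = 1
Step 6 ('swap'): needs 2 value(s) but depth is 1 — STACK UNDERFLOW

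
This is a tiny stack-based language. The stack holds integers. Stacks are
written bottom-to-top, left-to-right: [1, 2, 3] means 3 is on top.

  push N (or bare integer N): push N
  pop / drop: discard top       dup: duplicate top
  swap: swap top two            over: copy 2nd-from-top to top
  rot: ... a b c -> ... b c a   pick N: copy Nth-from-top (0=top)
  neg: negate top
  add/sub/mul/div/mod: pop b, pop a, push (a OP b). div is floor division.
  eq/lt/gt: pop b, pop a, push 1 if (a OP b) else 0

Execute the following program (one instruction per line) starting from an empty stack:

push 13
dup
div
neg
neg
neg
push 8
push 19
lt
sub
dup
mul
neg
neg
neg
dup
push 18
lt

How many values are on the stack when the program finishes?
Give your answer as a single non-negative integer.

After 'push 13': stack = [13] (depth 1)
After 'dup': stack = [13, 13] (depth 2)
After 'div': stack = [1] (depth 1)
After 'neg': stack = [-1] (depth 1)
After 'neg': stack = [1] (depth 1)
After 'neg': stack = [-1] (depth 1)
After 'push 8': stack = [-1, 8] (depth 2)
After 'push 19': stack = [-1, 8, 19] (depth 3)
After 'lt': stack = [-1, 1] (depth 2)
After 'sub': stack = [-2] (depth 1)
After 'dup': stack = [-2, -2] (depth 2)
After 'mul': stack = [4] (depth 1)
After 'neg': stack = [-4] (depth 1)
After 'neg': stack = [4] (depth 1)
After 'neg': stack = [-4] (depth 1)
After 'dup': stack = [-4, -4] (depth 2)
After 'push 18': stack = [-4, -4, 18] (depth 3)
After 'lt': stack = [-4, 1] (depth 2)

Answer: 2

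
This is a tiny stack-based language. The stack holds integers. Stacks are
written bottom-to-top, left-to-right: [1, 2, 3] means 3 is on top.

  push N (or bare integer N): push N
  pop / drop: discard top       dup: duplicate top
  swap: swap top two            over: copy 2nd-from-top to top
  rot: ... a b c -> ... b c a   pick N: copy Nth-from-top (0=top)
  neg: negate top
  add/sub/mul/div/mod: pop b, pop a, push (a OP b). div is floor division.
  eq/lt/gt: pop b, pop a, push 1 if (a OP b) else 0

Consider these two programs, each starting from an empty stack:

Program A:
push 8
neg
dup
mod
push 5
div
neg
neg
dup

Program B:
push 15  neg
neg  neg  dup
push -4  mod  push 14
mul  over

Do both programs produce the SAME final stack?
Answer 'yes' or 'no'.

Program A trace:
  After 'push 8': [8]
  After 'neg': [-8]
  After 'dup': [-8, -8]
  After 'mod': [0]
  After 'push 5': [0, 5]
  After 'div': [0]
  After 'neg': [0]
  After 'neg': [0]
  After 'dup': [0, 0]
Program A final stack: [0, 0]

Program B trace:
  After 'push 15': [15]
  After 'neg': [-15]
  After 'neg': [15]
  After 'neg': [-15]
  After 'dup': [-15, -15]
  After 'push -4': [-15, -15, -4]
  After 'mod': [-15, -3]
  After 'push 14': [-15, -3, 14]
  After 'mul': [-15, -42]
  After 'over': [-15, -42, -15]
Program B final stack: [-15, -42, -15]
Same: no

Answer: no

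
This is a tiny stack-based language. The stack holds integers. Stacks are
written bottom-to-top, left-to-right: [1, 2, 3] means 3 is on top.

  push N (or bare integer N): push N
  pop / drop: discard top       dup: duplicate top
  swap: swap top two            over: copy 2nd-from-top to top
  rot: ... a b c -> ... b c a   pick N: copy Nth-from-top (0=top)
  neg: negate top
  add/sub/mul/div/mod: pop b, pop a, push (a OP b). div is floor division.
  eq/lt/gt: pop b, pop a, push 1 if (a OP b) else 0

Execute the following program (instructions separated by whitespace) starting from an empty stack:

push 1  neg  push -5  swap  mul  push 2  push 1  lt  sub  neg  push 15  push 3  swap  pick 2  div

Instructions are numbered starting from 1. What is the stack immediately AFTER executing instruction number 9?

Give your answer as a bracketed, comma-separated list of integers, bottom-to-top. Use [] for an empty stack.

Step 1 ('push 1'): [1]
Step 2 ('neg'): [-1]
Step 3 ('push -5'): [-1, -5]
Step 4 ('swap'): [-5, -1]
Step 5 ('mul'): [5]
Step 6 ('push 2'): [5, 2]
Step 7 ('push 1'): [5, 2, 1]
Step 8 ('lt'): [5, 0]
Step 9 ('sub'): [5]

Answer: [5]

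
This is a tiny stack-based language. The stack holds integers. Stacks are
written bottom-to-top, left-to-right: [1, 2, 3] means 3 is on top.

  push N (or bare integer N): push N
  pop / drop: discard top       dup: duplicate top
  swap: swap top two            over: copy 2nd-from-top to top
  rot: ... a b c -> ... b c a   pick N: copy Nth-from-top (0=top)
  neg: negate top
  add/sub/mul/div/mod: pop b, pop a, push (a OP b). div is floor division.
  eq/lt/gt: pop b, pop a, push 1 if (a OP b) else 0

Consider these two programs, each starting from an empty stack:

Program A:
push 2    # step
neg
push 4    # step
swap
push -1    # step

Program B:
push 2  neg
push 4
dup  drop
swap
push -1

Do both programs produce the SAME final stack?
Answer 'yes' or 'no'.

Answer: yes

Derivation:
Program A trace:
  After 'push 2': [2]
  After 'neg': [-2]
  After 'push 4': [-2, 4]
  After 'swap': [4, -2]
  After 'push -1': [4, -2, -1]
Program A final stack: [4, -2, -1]

Program B trace:
  After 'push 2': [2]
  After 'neg': [-2]
  After 'push 4': [-2, 4]
  After 'dup': [-2, 4, 4]
  After 'drop': [-2, 4]
  After 'swap': [4, -2]
  After 'push -1': [4, -2, -1]
Program B final stack: [4, -2, -1]
Same: yes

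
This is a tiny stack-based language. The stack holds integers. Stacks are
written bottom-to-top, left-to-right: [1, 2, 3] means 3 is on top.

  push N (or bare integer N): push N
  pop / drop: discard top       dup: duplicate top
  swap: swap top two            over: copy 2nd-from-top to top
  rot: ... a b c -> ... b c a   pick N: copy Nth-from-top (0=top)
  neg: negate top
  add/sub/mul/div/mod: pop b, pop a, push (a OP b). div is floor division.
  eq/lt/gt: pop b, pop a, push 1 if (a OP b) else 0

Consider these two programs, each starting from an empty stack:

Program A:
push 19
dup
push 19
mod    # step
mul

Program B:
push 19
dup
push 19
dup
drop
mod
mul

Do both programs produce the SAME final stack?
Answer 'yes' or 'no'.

Answer: yes

Derivation:
Program A trace:
  After 'push 19': [19]
  After 'dup': [19, 19]
  After 'push 19': [19, 19, 19]
  After 'mod': [19, 0]
  After 'mul': [0]
Program A final stack: [0]

Program B trace:
  After 'push 19': [19]
  After 'dup': [19, 19]
  After 'push 19': [19, 19, 19]
  After 'dup': [19, 19, 19, 19]
  After 'drop': [19, 19, 19]
  After 'mod': [19, 0]
  After 'mul': [0]
Program B final stack: [0]
Same: yes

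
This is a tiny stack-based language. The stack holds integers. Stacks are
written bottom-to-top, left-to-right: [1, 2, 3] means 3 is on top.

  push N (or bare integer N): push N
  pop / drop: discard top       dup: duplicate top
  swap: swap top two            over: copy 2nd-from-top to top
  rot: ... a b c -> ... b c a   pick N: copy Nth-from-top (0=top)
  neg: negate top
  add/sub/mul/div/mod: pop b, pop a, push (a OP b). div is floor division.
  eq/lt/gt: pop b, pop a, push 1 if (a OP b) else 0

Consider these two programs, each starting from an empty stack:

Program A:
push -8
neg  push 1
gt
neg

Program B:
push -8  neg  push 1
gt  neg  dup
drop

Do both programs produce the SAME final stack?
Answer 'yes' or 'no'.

Answer: yes

Derivation:
Program A trace:
  After 'push -8': [-8]
  After 'neg': [8]
  After 'push 1': [8, 1]
  After 'gt': [1]
  After 'neg': [-1]
Program A final stack: [-1]

Program B trace:
  After 'push -8': [-8]
  After 'neg': [8]
  After 'push 1': [8, 1]
  After 'gt': [1]
  After 'neg': [-1]
  After 'dup': [-1, -1]
  After 'drop': [-1]
Program B final stack: [-1]
Same: yes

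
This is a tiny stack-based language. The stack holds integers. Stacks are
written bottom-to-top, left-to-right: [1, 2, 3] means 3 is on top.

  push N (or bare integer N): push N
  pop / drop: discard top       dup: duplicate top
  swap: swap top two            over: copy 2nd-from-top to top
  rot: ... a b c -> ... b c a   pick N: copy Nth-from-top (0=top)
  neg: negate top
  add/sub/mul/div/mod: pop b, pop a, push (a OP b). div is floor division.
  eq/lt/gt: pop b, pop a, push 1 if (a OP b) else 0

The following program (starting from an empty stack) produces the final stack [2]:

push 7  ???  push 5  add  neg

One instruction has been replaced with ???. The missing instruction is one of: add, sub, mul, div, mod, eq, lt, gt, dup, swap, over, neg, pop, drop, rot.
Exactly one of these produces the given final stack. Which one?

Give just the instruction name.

Stack before ???: [7]
Stack after ???:  [-7]
The instruction that transforms [7] -> [-7] is: neg

Answer: neg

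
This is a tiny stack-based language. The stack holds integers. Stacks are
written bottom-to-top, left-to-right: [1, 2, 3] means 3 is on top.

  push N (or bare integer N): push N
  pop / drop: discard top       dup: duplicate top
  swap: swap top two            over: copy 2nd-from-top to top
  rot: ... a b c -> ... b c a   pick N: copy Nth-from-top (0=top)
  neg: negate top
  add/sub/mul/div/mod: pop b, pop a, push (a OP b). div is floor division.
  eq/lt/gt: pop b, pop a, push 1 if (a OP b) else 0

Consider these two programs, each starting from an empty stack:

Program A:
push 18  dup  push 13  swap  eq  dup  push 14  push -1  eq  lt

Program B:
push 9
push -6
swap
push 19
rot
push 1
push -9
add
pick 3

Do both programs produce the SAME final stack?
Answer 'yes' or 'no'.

Program A trace:
  After 'push 18': [18]
  After 'dup': [18, 18]
  After 'push 13': [18, 18, 13]
  After 'swap': [18, 13, 18]
  After 'eq': [18, 0]
  After 'dup': [18, 0, 0]
  After 'push 14': [18, 0, 0, 14]
  After 'push -1': [18, 0, 0, 14, -1]
  After 'eq': [18, 0, 0, 0]
  After 'lt': [18, 0, 0]
Program A final stack: [18, 0, 0]

Program B trace:
  After 'push 9': [9]
  After 'push -6': [9, -6]
  After 'swap': [-6, 9]
  After 'push 19': [-6, 9, 19]
  After 'rot': [9, 19, -6]
  After 'push 1': [9, 19, -6, 1]
  After 'push -9': [9, 19, -6, 1, -9]
  After 'add': [9, 19, -6, -8]
  After 'pick 3': [9, 19, -6, -8, 9]
Program B final stack: [9, 19, -6, -8, 9]
Same: no

Answer: no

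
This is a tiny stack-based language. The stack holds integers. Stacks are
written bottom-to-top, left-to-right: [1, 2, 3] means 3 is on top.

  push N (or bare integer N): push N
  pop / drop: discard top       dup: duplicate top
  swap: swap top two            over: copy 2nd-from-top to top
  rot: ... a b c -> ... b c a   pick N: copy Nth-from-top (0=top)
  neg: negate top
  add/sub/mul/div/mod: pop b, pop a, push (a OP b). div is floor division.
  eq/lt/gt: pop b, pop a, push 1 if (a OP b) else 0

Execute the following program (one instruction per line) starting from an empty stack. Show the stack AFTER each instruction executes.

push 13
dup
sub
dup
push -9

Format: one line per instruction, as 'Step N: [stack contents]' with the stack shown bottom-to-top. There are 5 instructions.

Step 1: [13]
Step 2: [13, 13]
Step 3: [0]
Step 4: [0, 0]
Step 5: [0, 0, -9]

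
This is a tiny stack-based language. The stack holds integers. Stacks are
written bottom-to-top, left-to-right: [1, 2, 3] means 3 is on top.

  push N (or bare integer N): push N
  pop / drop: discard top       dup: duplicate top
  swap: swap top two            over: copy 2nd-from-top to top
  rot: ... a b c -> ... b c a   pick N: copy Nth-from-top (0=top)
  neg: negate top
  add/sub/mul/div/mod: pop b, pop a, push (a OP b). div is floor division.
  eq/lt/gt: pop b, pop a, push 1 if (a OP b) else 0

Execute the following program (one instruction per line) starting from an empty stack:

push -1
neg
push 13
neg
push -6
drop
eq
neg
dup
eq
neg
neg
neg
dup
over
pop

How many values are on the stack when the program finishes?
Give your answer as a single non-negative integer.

After 'push -1': stack = [-1] (depth 1)
After 'neg': stack = [1] (depth 1)
After 'push 13': stack = [1, 13] (depth 2)
After 'neg': stack = [1, -13] (depth 2)
After 'push -6': stack = [1, -13, -6] (depth 3)
After 'drop': stack = [1, -13] (depth 2)
After 'eq': stack = [0] (depth 1)
After 'neg': stack = [0] (depth 1)
After 'dup': stack = [0, 0] (depth 2)
After 'eq': stack = [1] (depth 1)
After 'neg': stack = [-1] (depth 1)
After 'neg': stack = [1] (depth 1)
After 'neg': stack = [-1] (depth 1)
After 'dup': stack = [-1, -1] (depth 2)
After 'over': stack = [-1, -1, -1] (depth 3)
After 'pop': stack = [-1, -1] (depth 2)

Answer: 2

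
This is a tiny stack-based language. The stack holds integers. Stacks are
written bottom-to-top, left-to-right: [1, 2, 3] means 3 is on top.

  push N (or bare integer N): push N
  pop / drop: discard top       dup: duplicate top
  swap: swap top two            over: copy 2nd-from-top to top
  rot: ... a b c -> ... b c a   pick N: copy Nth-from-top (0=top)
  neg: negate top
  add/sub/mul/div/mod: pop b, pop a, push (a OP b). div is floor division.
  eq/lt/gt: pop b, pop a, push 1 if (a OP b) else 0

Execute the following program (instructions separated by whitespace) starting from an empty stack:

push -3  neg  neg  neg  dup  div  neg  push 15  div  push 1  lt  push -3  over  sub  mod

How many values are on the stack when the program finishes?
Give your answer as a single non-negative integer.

Answer: 1

Derivation:
After 'push -3': stack = [-3] (depth 1)
After 'neg': stack = [3] (depth 1)
After 'neg': stack = [-3] (depth 1)
After 'neg': stack = [3] (depth 1)
After 'dup': stack = [3, 3] (depth 2)
After 'div': stack = [1] (depth 1)
After 'neg': stack = [-1] (depth 1)
After 'push 15': stack = [-1, 15] (depth 2)
After 'div': stack = [-1] (depth 1)
After 'push 1': stack = [-1, 1] (depth 2)
After 'lt': stack = [1] (depth 1)
After 'push -3': stack = [1, -3] (depth 2)
After 'over': stack = [1, -3, 1] (depth 3)
After 'sub': stack = [1, -4] (depth 2)
After 'mod': stack = [-3] (depth 1)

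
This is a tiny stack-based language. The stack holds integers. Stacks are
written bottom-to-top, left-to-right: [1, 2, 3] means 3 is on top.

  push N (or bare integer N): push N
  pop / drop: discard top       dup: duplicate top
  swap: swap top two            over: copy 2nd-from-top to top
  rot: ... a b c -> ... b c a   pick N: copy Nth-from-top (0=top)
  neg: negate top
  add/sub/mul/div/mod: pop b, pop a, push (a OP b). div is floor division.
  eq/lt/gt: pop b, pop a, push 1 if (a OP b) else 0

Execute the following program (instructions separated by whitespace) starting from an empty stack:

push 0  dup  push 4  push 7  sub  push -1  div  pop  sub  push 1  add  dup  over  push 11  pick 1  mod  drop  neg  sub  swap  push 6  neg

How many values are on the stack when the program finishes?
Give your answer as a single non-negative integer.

After 'push 0': stack = [0] (depth 1)
After 'dup': stack = [0, 0] (depth 2)
After 'push 4': stack = [0, 0, 4] (depth 3)
After 'push 7': stack = [0, 0, 4, 7] (depth 4)
After 'sub': stack = [0, 0, -3] (depth 3)
After 'push -1': stack = [0, 0, -3, -1] (depth 4)
After 'div': stack = [0, 0, 3] (depth 3)
After 'pop': stack = [0, 0] (depth 2)
After 'sub': stack = [0] (depth 1)
After 'push 1': stack = [0, 1] (depth 2)
  ...
After 'over': stack = [1, 1, 1] (depth 3)
After 'push 11': stack = [1, 1, 1, 11] (depth 4)
After 'pick 1': stack = [1, 1, 1, 11, 1] (depth 5)
After 'mod': stack = [1, 1, 1, 0] (depth 4)
After 'drop': stack = [1, 1, 1] (depth 3)
After 'neg': stack = [1, 1, -1] (depth 3)
After 'sub': stack = [1, 2] (depth 2)
After 'swap': stack = [2, 1] (depth 2)
After 'push 6': stack = [2, 1, 6] (depth 3)
After 'neg': stack = [2, 1, -6] (depth 3)

Answer: 3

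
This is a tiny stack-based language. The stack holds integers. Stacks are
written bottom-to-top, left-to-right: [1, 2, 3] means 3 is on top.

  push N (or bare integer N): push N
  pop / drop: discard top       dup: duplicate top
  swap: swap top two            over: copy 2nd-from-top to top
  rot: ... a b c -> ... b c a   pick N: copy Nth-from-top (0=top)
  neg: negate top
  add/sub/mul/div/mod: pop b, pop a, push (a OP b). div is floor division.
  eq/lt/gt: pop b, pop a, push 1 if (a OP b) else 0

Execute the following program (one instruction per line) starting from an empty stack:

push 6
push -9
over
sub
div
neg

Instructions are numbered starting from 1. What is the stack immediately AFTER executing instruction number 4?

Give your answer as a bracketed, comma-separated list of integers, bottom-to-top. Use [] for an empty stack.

Step 1 ('push 6'): [6]
Step 2 ('push -9'): [6, -9]
Step 3 ('over'): [6, -9, 6]
Step 4 ('sub'): [6, -15]

Answer: [6, -15]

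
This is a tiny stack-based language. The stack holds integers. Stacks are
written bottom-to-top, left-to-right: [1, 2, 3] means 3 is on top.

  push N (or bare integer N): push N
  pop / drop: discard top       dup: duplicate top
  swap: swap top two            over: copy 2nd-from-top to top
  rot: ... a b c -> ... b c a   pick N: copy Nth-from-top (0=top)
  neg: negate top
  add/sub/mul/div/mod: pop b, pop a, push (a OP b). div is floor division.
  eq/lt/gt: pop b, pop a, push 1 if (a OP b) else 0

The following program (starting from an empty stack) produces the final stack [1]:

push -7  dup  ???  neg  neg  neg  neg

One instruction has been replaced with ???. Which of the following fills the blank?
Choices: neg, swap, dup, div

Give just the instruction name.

Answer: div

Derivation:
Stack before ???: [-7, -7]
Stack after ???:  [1]
Checking each choice:
  neg: produces [-7, 7]
  swap: produces [-7, -7]
  dup: produces [-7, -7, -7]
  div: MATCH


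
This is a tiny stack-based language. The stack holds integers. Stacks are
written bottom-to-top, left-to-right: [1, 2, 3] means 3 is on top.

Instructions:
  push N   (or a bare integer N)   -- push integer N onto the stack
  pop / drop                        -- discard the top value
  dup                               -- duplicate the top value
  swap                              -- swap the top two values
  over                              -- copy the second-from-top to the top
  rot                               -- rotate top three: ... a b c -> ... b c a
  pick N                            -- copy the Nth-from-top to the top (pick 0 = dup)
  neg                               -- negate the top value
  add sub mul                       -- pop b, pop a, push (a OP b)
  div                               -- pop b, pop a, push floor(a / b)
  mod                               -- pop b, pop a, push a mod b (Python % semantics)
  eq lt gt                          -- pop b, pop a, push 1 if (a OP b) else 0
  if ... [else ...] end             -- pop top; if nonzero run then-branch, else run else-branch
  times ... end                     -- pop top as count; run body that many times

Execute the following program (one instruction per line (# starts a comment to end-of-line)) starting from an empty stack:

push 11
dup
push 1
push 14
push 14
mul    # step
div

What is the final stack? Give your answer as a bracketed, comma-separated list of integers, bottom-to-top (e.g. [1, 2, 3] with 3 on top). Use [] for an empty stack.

Answer: [11, 11, 0]

Derivation:
After 'push 11': [11]
After 'dup': [11, 11]
After 'push 1': [11, 11, 1]
After 'push 14': [11, 11, 1, 14]
After 'push 14': [11, 11, 1, 14, 14]
After 'mul': [11, 11, 1, 196]
After 'div': [11, 11, 0]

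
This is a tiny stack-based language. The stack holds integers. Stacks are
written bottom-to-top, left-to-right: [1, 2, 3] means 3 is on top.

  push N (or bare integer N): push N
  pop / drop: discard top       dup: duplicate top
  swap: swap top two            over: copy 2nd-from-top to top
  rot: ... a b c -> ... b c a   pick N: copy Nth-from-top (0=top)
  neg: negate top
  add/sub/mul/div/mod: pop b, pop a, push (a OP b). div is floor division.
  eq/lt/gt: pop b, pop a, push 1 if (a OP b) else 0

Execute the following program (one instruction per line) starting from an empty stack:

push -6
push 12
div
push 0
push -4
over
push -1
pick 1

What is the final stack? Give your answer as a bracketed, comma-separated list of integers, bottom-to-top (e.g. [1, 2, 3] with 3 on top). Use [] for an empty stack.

Answer: [-1, 0, -4, 0, -1, 0]

Derivation:
After 'push -6': [-6]
After 'push 12': [-6, 12]
After 'div': [-1]
After 'push 0': [-1, 0]
After 'push -4': [-1, 0, -4]
After 'over': [-1, 0, -4, 0]
After 'push -1': [-1, 0, -4, 0, -1]
After 'pick 1': [-1, 0, -4, 0, -1, 0]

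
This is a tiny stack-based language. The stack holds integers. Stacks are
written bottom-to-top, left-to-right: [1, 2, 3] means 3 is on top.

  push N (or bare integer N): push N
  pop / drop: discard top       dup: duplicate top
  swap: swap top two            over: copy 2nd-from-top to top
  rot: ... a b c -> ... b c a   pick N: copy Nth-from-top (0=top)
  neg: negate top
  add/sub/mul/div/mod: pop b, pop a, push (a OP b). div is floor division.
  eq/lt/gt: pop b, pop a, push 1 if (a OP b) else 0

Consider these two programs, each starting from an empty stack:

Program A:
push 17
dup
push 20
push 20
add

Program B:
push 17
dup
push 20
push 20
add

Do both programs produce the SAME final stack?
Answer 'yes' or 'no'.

Answer: yes

Derivation:
Program A trace:
  After 'push 17': [17]
  After 'dup': [17, 17]
  After 'push 20': [17, 17, 20]
  After 'push 20': [17, 17, 20, 20]
  After 'add': [17, 17, 40]
Program A final stack: [17, 17, 40]

Program B trace:
  After 'push 17': [17]
  After 'dup': [17, 17]
  After 'push 20': [17, 17, 20]
  After 'push 20': [17, 17, 20, 20]
  After 'add': [17, 17, 40]
Program B final stack: [17, 17, 40]
Same: yes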